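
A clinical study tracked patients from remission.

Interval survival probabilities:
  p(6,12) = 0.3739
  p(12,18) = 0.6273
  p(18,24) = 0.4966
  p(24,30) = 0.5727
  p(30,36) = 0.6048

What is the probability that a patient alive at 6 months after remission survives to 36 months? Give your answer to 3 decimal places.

0.040

P(survive 6→36) = 0.3739 × 0.6273 × 0.4966 × 0.5727 × 0.6048.
= 0.040344.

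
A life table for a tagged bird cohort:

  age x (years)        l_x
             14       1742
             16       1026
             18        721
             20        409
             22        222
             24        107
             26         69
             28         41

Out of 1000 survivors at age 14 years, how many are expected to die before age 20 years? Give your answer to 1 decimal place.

The relevant probability is 1 − 409/1742 = 0.765212.
Expected number = 1000 × 0.765212 = 765.2.

765.2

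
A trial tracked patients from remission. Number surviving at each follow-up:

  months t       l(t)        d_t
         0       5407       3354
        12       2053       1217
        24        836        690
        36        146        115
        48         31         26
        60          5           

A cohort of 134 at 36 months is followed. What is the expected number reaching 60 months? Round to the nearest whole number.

The relevant probability is 5/146 = 0.034247.
Expected number = 134 × 0.034247 = 5.

5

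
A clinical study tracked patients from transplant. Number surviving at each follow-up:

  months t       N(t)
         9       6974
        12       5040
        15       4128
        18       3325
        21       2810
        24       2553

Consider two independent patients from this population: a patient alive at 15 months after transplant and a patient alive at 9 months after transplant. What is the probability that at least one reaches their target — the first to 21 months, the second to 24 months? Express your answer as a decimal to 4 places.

p₁ = N(21)/N(15) = 2810/4128 = 0.680717; p₂ = N(24)/N(9) = 2553/6974 = 0.366074.
P(at least one) = 1 − (1−p₁)(1−p₂) = 1 − 0.319283 × 0.633926 = 0.797598.

0.7976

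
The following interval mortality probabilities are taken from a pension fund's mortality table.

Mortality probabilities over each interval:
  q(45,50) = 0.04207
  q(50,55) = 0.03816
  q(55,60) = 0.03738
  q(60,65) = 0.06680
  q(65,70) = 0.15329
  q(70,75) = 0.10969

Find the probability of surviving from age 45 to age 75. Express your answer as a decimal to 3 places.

0.624

Survival from 45 to 75 is the product of surviving each interval: (1 − 0.04207) × (1 − 0.03816) × (1 − 0.03738) × (1 − 0.06680) × (1 − 0.15329) × (1 − 0.10969).
= 0.95793 × 0.96184 × 0.96262 × 0.93320 × 0.84671 × 0.89031 = 0.623939.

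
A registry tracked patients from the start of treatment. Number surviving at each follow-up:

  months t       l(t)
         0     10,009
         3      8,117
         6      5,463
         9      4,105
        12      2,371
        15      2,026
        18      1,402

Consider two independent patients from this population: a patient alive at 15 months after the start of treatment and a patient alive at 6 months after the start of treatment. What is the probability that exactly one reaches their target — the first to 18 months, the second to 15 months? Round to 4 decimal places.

p₁ = l(18)/l(15) = 1,402/2,026 = 0.692004; p₂ = l(15)/l(6) = 2,026/5,463 = 0.370859.
P(exactly one) = p₁(1−p₂) + (1−p₁)p₂ = 0.435368 + 0.114223 = 0.549591.

0.5496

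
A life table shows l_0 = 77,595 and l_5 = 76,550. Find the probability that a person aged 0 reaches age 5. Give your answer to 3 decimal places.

0.987

We want 5p0 = l_5/l_0.
The conditional survival probability is l_5/l_0 = 76,550/77,595 = 0.986533.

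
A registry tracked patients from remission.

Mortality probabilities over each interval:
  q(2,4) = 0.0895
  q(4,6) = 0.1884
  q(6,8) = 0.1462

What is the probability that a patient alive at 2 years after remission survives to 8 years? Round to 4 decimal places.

The overall survival probability is (1 − 0.0895) × (1 − 0.1884) × (1 − 0.1462).
= 0.9105 × 0.8116 × 0.8538 = 0.630926.

0.6309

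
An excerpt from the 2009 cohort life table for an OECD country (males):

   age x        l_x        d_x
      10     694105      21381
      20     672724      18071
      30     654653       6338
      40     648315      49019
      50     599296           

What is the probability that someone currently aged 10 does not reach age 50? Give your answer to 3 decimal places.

0.137

P(die before 50 | alive at 10) = 1 − l_50/l_10 = 1 − 599296/694105 = (94809)/694105 = 0.136592.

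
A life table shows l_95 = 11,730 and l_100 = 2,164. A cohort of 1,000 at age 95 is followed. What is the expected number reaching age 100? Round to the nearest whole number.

184

The relevant probability is 2,164/11,730 = 0.184484.
Expected number = 1,000 × 0.184484 = 184.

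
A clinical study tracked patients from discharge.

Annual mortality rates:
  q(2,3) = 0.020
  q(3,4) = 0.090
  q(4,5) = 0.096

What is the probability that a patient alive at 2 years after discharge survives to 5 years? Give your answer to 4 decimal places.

The overall survival probability is (1 − 0.020) × (1 − 0.090) × (1 − 0.096).
= 0.980 × 0.910 × 0.904 = 0.806187.

0.8062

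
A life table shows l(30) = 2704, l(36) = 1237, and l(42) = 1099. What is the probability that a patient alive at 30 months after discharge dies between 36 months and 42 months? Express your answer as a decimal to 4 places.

0.0510

This is the probability of reaching 36 but not 42, conditional on being alive at 30: (l(36) − l(42)) / l(30).
= (1237 − 1099) / 2704 = 138 / 2704 = 0.051036.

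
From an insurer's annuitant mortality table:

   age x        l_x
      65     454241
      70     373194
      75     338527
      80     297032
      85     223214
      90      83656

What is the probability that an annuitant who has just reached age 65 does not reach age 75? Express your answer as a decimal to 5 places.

P(die before 75 | alive at 65) = 1 − l_75/l_65 = 1 − 338527/454241 = (115714)/454241 = 0.254741.

0.25474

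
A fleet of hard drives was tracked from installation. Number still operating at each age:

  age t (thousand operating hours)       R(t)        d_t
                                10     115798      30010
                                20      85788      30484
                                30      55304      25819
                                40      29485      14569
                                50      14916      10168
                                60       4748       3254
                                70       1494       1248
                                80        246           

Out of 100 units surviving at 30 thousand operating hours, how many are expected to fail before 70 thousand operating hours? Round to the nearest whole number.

The relevant probability is 1 − 1494/55304 = 0.972986.
Expected number = 100 × 0.972986 = 97.

97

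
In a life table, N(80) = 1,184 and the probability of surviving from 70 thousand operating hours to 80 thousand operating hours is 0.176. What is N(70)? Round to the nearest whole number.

N(70) = N(80) / p = 1,184 / 0.176 = 6727.

6727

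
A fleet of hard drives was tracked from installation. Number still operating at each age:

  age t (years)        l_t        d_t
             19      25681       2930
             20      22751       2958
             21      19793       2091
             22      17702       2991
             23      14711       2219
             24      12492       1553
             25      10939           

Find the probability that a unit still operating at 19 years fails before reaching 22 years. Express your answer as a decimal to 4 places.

P(fail before 22 | operational at 19) = 1 − l_22/l_19 = 1 − 17702/25681 = (7979)/25681 = 0.310697.

0.3107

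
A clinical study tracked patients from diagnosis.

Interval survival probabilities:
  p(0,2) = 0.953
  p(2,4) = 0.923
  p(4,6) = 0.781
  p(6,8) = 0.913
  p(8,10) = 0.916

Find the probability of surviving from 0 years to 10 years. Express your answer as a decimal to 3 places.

P(survive 0→10) = 0.953 × 0.923 × 0.781 × 0.913 × 0.916.
= 0.574529.

0.575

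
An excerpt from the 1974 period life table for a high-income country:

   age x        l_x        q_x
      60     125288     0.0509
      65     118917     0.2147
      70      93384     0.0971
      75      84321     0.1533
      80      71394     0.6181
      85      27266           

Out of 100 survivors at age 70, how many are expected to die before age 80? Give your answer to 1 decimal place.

The relevant probability is 1 − 71394/93384 = 0.235479.
Expected number = 100 × 0.235479 = 23.5.

23.5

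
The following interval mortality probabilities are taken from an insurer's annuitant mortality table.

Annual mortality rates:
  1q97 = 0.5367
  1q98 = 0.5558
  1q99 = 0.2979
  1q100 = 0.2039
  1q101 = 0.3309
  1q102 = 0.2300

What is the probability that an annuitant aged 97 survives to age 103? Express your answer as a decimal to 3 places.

Survival from 97 to 103 is the product of surviving each interval: (1 − 0.5367) × (1 − 0.5558) × (1 − 0.2979) × (1 − 0.2039) × (1 − 0.3309) × (1 − 0.2300).
= 0.4633 × 0.4442 × 0.7021 × 0.7961 × 0.6691 × 0.7700 = 0.059264.

0.059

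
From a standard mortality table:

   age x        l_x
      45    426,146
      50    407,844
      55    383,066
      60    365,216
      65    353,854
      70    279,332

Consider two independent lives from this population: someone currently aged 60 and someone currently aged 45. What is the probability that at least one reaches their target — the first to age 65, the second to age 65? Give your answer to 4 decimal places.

p₁ = l_65/l_60 = 353,854/365,216 = 0.968890; p₂ = l_65/l_45 = 353,854/426,146 = 0.830359.
P(at least one) = 1 − (1−p₁)(1−p₂) = 1 − 0.031110 × 0.169641 = 0.994722.

0.9947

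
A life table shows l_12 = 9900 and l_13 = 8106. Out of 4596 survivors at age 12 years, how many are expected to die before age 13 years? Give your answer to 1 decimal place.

The relevant probability is 1 − 8106/9900 = 0.181212.
Expected number = 4596 × 0.181212 = 832.9.

832.9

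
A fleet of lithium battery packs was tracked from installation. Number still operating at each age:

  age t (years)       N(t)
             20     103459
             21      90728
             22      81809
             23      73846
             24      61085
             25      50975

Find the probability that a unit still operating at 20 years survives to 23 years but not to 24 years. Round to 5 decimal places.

This is the probability of reaching 23 but not 24, conditional on being operational at 20: (N(23) − N(24)) / N(20).
= (73846 − 61085) / 103459 = 12761 / 103459 = 0.123344.

0.12334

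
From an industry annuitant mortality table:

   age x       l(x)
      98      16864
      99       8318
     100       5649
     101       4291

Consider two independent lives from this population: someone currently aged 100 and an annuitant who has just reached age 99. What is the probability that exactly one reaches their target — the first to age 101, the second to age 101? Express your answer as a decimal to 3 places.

p₁ = l(101)/l(100) = 4291/5649 = 0.759603; p₂ = l(101)/l(99) = 4291/8318 = 0.515869.
P(exactly one) = p₁(1−p₂) + (1−p₁)p₂ = 0.367747 + 0.124013 = 0.491761.

0.492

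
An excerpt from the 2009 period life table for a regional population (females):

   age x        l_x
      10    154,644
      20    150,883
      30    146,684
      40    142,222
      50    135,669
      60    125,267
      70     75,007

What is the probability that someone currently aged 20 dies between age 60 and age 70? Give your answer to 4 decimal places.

0.3331

We want 40|10q20 = (l_60 − l_70)/l_20.
This is the probability of reaching 60 but not 70, conditional on being alive at 20: (l_60 − l_70) / l_20.
= (125,267 − 75,007) / 150,883 = 50,260 / 150,883 = 0.333106.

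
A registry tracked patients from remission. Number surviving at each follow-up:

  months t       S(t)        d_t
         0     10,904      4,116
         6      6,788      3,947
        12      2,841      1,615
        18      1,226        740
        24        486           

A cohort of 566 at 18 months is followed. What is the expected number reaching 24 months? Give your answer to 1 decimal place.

224.4

The relevant probability is 486/1,226 = 0.396411.
Expected number = 566 × 0.396411 = 224.4.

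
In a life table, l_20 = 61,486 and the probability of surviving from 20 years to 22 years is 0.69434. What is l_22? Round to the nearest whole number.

42692

l_22 = l_20 × p = 61,486 × 0.69434 = 42692.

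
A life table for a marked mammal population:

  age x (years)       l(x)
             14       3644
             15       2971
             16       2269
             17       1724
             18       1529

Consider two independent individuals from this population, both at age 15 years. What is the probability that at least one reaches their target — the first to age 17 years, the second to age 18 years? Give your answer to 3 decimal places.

0.796

p₁ = l(17)/l(15) = 1724/2971 = 0.580276; p₂ = l(18)/l(15) = 1529/2971 = 0.514642.
P(at least one) = 1 − (1−p₁)(1−p₂) = 1 − 0.419724 × 0.485358 = 0.796284.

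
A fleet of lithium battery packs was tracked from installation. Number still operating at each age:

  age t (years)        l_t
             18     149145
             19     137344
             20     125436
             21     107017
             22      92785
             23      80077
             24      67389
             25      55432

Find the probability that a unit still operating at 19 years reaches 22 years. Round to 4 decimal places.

The conditional survival probability is l_22/l_19 = 92785/137344 = 0.675566.

0.6756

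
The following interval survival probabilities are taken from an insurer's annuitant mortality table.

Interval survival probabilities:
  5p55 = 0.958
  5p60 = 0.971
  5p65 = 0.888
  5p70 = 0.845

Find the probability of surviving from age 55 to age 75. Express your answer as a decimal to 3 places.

Survival from 55 to 75 is the product of surviving each interval: 0.958 × 0.971 × 0.888 × 0.845.
= 0.697998.

0.698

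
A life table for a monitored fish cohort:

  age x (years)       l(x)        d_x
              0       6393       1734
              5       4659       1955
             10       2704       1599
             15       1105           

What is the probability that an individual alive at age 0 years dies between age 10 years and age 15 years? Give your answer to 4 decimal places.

0.2501

This is the probability of reaching 10 but not 15, conditional on being alive at 0: (l(10) − l(15)) / l(0).
= (2704 − 1105) / 6393 = 1599 / 6393 = 0.250117.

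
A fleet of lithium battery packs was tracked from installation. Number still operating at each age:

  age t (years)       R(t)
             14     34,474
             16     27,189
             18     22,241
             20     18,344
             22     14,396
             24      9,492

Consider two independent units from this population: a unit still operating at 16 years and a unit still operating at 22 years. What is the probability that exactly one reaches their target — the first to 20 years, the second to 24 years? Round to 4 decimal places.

0.4443

p₁ = R(20)/R(16) = 18,344/27,189 = 0.674685; p₂ = R(24)/R(22) = 9,492/14,396 = 0.659350.
P(exactly one) = p₁(1−p₂) + (1−p₁)p₂ = 0.229831 + 0.214496 = 0.444328.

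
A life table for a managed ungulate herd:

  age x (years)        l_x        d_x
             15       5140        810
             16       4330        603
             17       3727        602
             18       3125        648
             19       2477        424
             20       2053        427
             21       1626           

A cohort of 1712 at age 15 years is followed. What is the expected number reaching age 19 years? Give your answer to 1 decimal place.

825.0

The relevant probability is 2477/5140 = 0.481907.
Expected number = 1712 × 0.481907 = 825.0.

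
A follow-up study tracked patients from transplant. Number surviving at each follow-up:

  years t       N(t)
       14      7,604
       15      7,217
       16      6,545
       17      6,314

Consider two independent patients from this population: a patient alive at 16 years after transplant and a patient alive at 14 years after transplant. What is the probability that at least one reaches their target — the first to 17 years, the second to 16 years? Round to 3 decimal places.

p₁ = N(17)/N(16) = 6,314/6,545 = 0.964706; p₂ = N(16)/N(14) = 6,545/7,604 = 0.860731.
P(at least one) = 1 − (1−p₁)(1−p₂) = 1 − 0.035294 × 0.139269 = 0.995085.

0.995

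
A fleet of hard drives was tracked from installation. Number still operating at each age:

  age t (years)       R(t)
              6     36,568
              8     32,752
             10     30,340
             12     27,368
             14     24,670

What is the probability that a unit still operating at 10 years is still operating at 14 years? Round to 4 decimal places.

The conditional survival probability is R(14)/R(10) = 24,670/30,340 = 0.813118.

0.8131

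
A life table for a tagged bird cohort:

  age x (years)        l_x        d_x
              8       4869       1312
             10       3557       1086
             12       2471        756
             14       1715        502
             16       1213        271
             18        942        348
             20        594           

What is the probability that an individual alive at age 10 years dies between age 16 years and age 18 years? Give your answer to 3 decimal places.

0.076

This is the probability of reaching 16 but not 18, conditional on being alive at 10: (l_16 − l_18) / l_10.
= (1213 − 942) / 3557 = 271 / 3557 = 0.076188.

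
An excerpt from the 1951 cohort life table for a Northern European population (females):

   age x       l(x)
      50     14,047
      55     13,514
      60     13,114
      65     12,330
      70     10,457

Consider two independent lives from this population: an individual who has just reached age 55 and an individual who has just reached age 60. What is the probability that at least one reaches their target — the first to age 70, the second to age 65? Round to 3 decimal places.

p₁ = l(70)/l(55) = 10,457/13,514 = 0.773790; p₂ = l(65)/l(60) = 12,330/13,114 = 0.940217.
P(at least one) = 1 − (1−p₁)(1−p₂) = 1 − 0.226210 × 0.059783 = 0.986476.

0.986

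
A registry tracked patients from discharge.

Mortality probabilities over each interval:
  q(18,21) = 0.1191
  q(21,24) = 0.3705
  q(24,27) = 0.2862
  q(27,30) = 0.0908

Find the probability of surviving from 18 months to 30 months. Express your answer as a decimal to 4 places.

0.3599

Chaining the interval survival probabilities: (1 − 0.1191) × (1 − 0.3705) × (1 − 0.2862) × (1 − 0.0908).
= 0.8809 × 0.6295 × 0.7138 × 0.9092 = 0.359880.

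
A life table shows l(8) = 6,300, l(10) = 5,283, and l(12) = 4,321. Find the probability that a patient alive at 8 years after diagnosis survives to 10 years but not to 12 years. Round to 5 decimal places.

0.15270

This is the probability of reaching 10 but not 12, conditional on being alive at 8: (l(10) − l(12)) / l(8).
= (5,283 − 4,321) / 6,300 = 962 / 6,300 = 0.152698.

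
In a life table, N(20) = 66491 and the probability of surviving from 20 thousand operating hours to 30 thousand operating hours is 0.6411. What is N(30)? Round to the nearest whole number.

N(30) = N(20) × p = 66491 × 0.6411 = 42627.

42627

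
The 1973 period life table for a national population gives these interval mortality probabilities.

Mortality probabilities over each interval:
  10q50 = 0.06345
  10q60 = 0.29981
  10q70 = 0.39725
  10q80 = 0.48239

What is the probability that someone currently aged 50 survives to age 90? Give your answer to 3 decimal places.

0.205

Survival from 50 to 90 is the product of surviving each interval: (1 − 0.06345) × (1 − 0.29981) × (1 − 0.39725) × (1 − 0.48239).
= 0.93655 × 0.70019 × 0.60275 × 0.51761 = 0.204591.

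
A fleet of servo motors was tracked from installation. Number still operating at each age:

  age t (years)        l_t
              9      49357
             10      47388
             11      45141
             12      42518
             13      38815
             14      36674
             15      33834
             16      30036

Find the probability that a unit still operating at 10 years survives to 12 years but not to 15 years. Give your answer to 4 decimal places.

0.1833

This is the probability of reaching 12 but not 15, conditional on being operational at 10: (l_12 − l_15) / l_10.
= (42518 − 33834) / 47388 = 8684 / 47388 = 0.183253.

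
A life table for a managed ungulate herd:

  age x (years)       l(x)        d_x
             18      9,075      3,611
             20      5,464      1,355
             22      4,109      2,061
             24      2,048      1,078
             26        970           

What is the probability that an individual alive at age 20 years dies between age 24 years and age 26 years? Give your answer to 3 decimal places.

0.197

This is the probability of reaching 24 but not 26, conditional on being alive at 20: (l(24) − l(26)) / l(20).
= (2,048 − 970) / 5,464 = 1,078 / 5,464 = 0.197291.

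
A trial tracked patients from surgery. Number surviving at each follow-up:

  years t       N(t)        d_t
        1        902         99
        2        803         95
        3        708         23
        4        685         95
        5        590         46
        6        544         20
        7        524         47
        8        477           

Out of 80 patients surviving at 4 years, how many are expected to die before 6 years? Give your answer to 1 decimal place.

16.5

The relevant probability is 1 − 544/685 = 0.205839.
Expected number = 80 × 0.205839 = 16.5.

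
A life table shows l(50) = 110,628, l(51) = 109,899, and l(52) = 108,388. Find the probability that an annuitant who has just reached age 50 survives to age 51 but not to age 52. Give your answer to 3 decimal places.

0.014

This is the probability of reaching 51 but not 52, conditional on being alive at 50: (l(51) − l(52)) / l(50).
= (109,899 − 108,388) / 110,628 = 1,511 / 110,628 = 0.013658.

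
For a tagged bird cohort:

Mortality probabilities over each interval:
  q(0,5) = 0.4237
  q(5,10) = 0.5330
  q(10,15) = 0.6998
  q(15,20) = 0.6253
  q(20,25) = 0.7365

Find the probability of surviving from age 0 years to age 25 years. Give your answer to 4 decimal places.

0.0080

P(survive 0→25) = (1 − 0.4237) × (1 − 0.5330) × (1 − 0.6998) × (1 − 0.6253) × (1 − 0.7365).
= 0.5763 × 0.4670 × 0.3002 × 0.3747 × 0.2635 = 0.007977.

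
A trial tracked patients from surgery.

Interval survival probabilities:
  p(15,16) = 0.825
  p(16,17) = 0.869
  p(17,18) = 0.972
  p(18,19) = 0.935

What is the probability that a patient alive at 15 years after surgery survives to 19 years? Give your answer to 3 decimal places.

Chaining the interval survival probabilities: 0.825 × 0.869 × 0.972 × 0.935.
= 0.651556.

0.652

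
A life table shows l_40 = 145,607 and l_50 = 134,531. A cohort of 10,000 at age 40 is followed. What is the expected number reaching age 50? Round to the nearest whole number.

The relevant probability is 134,531/145,607 = 0.923932.
Expected number = 10,000 × 0.923932 = 9239.

9239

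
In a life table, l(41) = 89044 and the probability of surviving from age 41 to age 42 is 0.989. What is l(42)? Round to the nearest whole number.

88065

l(42) = l(41) × p = 89044 × 0.989 = 88065.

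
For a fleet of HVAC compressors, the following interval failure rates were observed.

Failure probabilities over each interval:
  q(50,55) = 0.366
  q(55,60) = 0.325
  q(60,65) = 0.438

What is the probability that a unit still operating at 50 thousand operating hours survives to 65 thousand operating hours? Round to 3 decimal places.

Chaining the interval survival probabilities: (1 − 0.366) × (1 − 0.325) × (1 − 0.438).
= 0.634 × 0.675 × 0.562 = 0.240508.

0.241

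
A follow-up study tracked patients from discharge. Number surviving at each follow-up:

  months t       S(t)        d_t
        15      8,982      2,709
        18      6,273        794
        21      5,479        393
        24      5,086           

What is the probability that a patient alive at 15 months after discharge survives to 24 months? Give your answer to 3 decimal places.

0.566

The conditional survival probability is S(24)/S(15) = 5,086/8,982 = 0.566244.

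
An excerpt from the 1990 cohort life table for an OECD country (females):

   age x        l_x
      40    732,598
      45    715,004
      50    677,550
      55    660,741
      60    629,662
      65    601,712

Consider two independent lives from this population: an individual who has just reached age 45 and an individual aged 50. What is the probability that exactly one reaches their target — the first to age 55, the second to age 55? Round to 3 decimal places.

p₁ = l_55/l_45 = 660,741/715,004 = 0.924108; p₂ = l_55/l_50 = 660,741/677,550 = 0.975191.
P(exactly one) = p₁(1−p₂) + (1−p₁)p₂ = 0.022926 + 0.074009 = 0.096935.

0.097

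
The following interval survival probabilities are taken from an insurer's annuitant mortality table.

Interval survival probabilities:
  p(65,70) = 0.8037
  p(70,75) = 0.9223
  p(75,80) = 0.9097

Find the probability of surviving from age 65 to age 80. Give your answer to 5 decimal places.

P(survive 65→80) = 0.8037 × 0.9223 × 0.9097.
= 0.674317.

0.67432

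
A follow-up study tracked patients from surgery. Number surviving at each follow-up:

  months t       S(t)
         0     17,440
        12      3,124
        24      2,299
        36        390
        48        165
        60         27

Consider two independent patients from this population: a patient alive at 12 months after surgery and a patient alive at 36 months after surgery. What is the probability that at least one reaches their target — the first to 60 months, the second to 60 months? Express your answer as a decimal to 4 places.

0.0773

p₁ = S(60)/S(12) = 27/3,124 = 0.008643; p₂ = S(60)/S(36) = 27/390 = 0.069231.
P(at least one) = 1 − (1−p₁)(1−p₂) = 1 − 0.991357 × 0.930769 = 0.077276.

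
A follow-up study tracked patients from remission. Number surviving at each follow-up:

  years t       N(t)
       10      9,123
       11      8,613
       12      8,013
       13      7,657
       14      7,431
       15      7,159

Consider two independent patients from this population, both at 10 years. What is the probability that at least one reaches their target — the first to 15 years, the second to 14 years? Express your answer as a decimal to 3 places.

0.960

p₁ = N(15)/N(10) = 7,159/9,123 = 0.784720; p₂ = N(14)/N(10) = 7,431/9,123 = 0.814535.
P(at least one) = 1 − (1−p₁)(1−p₂) = 1 − 0.215280 × 0.185465 = 0.960073.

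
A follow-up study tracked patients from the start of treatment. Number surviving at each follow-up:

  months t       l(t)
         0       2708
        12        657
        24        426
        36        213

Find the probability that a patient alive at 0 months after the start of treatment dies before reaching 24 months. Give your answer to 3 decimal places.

0.843

P(die before 24 | alive at 0) = 1 − l(24)/l(0) = 1 − 426/2708 = (2282)/2708 = 0.842688.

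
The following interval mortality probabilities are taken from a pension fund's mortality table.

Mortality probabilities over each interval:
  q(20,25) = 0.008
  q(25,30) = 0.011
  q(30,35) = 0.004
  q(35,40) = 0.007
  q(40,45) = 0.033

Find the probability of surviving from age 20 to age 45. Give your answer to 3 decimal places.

0.938

P(survive 20→45) = (1 − 0.008) × (1 − 0.011) × (1 − 0.004) × (1 − 0.007) × (1 − 0.033).
= 0.992 × 0.989 × 0.996 × 0.993 × 0.967 = 0.938303.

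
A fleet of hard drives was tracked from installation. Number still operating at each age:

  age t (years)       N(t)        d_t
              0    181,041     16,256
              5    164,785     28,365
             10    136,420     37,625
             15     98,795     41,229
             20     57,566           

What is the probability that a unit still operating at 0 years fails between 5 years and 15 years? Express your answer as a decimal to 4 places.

0.3645

This is the probability of reaching 5 but not 15, conditional on being operational at 0: (N(5) − N(15)) / N(0).
= (164,785 − 98,795) / 181,041 = 65,990 / 181,041 = 0.364503.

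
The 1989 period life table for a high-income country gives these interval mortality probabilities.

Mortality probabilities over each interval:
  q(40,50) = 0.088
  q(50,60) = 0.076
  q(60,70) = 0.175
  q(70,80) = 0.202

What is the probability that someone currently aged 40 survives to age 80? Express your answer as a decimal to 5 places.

0.55478

P(survive 40→80) = (1 − 0.088) × (1 − 0.076) × (1 − 0.175) × (1 − 0.202).
= 0.912 × 0.924 × 0.825 × 0.798 = 0.554784.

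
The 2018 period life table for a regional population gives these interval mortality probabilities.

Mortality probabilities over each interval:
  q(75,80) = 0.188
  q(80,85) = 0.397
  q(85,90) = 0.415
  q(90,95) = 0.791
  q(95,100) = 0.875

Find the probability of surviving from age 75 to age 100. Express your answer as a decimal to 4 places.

0.0075

Chaining the interval survival probabilities: (1 − 0.188) × (1 − 0.397) × (1 − 0.415) × (1 − 0.791) × (1 − 0.875).
= 0.812 × 0.603 × 0.585 × 0.209 × 0.125 = 0.007483.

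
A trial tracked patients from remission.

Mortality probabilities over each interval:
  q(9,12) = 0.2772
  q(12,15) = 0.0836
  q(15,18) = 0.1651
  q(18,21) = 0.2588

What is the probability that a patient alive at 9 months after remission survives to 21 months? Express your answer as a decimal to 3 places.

P(survive 9→21) = (1 − 0.2772) × (1 − 0.0836) × (1 − 0.1651) × (1 − 0.2588).
= 0.7228 × 0.9164 × 0.8349 × 0.7412 = 0.409895.

0.410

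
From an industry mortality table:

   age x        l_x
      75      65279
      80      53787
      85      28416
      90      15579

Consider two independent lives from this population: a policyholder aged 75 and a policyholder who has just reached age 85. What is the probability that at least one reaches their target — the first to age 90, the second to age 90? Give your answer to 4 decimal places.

0.6561

p₁ = l_90/l_75 = 15579/65279 = 0.238653; p₂ = l_90/l_85 = 15579/28416 = 0.548247.
P(at least one) = 1 − (1−p₁)(1−p₂) = 1 − 0.761347 × 0.451753 = 0.656059.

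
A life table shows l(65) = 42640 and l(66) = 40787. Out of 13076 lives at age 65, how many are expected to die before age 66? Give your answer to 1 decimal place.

The relevant probability is 1 − 40787/42640 = 0.043457.
Expected number = 13076 × 0.043457 = 568.2.

568.2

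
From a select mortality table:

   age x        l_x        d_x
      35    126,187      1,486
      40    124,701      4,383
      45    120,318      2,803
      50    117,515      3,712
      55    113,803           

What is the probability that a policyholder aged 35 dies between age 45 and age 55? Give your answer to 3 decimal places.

This is the probability of reaching 45 but not 55, conditional on being alive at 35: (l_45 − l_55) / l_35.
= (120,318 − 113,803) / 126,187 = 6,515 / 126,187 = 0.051630.

0.052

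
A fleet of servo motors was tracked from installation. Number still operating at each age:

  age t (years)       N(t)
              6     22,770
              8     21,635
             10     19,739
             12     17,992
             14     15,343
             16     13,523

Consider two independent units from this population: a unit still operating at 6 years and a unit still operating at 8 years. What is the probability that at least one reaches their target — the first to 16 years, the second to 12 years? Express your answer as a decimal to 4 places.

0.9316

p₁ = N(16)/N(6) = 13,523/22,770 = 0.593895; p₂ = N(12)/N(8) = 17,992/21,635 = 0.831615.
P(at least one) = 1 − (1−p₁)(1−p₂) = 1 − 0.406105 × 0.168385 = 0.931618.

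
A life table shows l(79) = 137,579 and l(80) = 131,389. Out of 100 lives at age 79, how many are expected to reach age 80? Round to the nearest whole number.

The relevant probability is 131,389/137,579 = 0.955008.
Expected number = 100 × 0.955008 = 96.

96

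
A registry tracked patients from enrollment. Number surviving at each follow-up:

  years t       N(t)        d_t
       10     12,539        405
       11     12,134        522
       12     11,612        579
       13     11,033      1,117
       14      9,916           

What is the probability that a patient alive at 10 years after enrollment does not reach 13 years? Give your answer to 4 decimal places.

0.1201

P(die before 13 | alive at 10) = 1 − N(13)/N(10) = 1 − 11,033/12,539 = (1,506)/12,539 = 0.120105.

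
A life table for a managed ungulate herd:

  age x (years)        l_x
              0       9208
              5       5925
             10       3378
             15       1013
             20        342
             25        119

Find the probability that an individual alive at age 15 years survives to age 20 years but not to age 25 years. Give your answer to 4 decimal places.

This is the probability of reaching 20 but not 25, conditional on being alive at 15: (l_20 − l_25) / l_15.
= (342 − 119) / 1013 = 223 / 1013 = 0.220138.

0.2201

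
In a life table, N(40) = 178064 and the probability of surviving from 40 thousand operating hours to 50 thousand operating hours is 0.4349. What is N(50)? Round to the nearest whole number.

N(50) = N(40) × p = 178064 × 0.4349 = 77440.

77440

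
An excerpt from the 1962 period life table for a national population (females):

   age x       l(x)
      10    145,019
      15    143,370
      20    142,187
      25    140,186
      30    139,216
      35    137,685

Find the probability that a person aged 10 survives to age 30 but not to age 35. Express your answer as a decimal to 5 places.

This is the probability of reaching 30 but not 35, conditional on being alive at 10: (l(30) − l(35)) / l(10).
= (139,216 − 137,685) / 145,019 = 1,531 / 145,019 = 0.010557.

0.01056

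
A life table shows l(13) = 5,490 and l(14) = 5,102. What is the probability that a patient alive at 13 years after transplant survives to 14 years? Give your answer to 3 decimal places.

0.929

The conditional survival probability is l(14)/l(13) = 5,102/5,490 = 0.929326.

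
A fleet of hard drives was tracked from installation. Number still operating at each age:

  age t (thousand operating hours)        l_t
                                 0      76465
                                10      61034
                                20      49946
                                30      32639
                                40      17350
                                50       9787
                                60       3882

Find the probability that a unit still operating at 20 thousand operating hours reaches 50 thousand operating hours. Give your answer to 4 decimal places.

The conditional survival probability is l_50/l_20 = 9787/49946 = 0.195952.

0.1960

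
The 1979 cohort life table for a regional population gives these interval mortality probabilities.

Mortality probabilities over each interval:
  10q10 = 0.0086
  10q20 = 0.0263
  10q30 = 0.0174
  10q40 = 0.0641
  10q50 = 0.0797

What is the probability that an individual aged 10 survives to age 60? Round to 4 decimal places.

Chaining the interval survival probabilities: (1 − 0.0086) × (1 − 0.0263) × (1 − 0.0174) × (1 − 0.0641) × (1 − 0.0797).
= 0.9914 × 0.9737 × 0.9826 × 0.9359 × 0.9203 = 0.816977.

0.8170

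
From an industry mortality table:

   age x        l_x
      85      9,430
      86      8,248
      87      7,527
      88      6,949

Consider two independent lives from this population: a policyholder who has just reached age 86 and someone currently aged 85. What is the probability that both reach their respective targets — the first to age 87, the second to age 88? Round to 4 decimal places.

0.6725

p₁ = l_87/l_86 = 7,527/8,248 = 0.912585; p₂ = l_88/l_85 = 6,949/9,430 = 0.736903.
P(both) = p₁ × p₂ = 0.912585 × 0.736903 = 0.672487.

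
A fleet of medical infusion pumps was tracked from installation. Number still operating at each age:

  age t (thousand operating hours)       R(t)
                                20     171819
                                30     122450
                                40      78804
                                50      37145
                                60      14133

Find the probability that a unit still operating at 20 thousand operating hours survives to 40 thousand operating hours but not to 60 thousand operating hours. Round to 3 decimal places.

0.376

This is the probability of reaching 40 but not 60, conditional on being operational at 20: (R(40) − R(60)) / R(20).
= (78804 − 14133) / 171819 = 64671 / 171819 = 0.376390.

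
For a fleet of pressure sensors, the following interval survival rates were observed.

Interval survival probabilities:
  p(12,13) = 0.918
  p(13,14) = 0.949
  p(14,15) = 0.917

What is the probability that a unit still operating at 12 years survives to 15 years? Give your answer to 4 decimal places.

0.7989

Survival from 12 to 15 is the product of surviving each interval: 0.918 × 0.949 × 0.917.
= 0.798874.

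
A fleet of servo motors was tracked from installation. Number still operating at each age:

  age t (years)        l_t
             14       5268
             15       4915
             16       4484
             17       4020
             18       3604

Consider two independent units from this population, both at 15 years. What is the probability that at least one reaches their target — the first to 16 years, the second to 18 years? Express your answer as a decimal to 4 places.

p₁ = l_16/l_15 = 4484/4915 = 0.912309; p₂ = l_18/l_15 = 3604/4915 = 0.733266.
P(at least one) = 1 − (1−p₁)(1−p₂) = 1 − 0.087691 × 0.266734 = 0.976610.

0.9766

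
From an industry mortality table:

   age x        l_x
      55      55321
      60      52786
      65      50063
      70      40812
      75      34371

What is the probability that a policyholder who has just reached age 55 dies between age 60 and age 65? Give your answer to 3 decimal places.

0.049

We want 5|5q55 = (l_60 − l_65)/l_55.
This is the probability of reaching 60 but not 65, conditional on being alive at 55: (l_60 − l_65) / l_55.
= (52786 − 50063) / 55321 = 2723 / 55321 = 0.049222.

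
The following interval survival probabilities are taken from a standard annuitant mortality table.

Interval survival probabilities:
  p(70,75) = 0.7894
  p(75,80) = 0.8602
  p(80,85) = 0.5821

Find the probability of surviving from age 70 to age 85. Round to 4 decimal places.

P(survive 70→85) = 0.7894 × 0.8602 × 0.5821.
= 0.395270.

0.3953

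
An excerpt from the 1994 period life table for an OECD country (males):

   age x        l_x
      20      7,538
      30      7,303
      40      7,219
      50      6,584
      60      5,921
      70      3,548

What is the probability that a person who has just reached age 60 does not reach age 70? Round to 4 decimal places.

0.4008

P(die before 70 | alive at 60) = 1 − l_70/l_60 = 1 − 3,548/5,921 = (2,373)/5,921 = 0.400777.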